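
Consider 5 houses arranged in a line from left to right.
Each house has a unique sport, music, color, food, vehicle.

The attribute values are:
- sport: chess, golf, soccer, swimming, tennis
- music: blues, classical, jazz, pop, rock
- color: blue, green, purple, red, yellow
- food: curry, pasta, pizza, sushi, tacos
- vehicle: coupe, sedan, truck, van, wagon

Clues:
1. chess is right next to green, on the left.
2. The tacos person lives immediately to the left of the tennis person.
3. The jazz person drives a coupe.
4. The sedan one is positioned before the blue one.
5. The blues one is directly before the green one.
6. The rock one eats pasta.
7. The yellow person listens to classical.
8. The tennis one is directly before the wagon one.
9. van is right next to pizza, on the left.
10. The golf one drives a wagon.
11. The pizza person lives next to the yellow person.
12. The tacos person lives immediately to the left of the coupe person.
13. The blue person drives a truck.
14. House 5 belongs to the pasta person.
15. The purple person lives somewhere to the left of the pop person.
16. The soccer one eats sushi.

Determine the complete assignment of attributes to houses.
Solution:

House | Sport | Music | Color | Food | Vehicle
----------------------------------------------
  1   | chess | blues | purple | tacos | van
  2   | tennis | jazz | green | pizza | coupe
  3   | golf | classical | yellow | curry | wagon
  4   | soccer | pop | red | sushi | sedan
  5   | swimming | rock | blue | pasta | truck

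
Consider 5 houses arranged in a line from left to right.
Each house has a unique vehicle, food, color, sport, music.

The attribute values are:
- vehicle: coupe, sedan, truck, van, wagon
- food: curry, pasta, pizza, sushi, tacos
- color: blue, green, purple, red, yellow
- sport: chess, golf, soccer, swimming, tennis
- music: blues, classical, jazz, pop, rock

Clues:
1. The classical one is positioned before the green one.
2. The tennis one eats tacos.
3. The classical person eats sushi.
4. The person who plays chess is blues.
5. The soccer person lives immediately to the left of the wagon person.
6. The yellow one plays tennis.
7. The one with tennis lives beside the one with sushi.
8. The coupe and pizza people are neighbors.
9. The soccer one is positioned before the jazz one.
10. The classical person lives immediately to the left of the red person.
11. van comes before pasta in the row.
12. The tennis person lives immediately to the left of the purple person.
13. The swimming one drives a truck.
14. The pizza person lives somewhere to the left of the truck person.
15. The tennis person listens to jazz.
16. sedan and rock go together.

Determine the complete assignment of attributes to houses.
Solution:

House | Vehicle | Food | Color | Sport | Music
----------------------------------------------
  1   | sedan | curry | blue | soccer | rock
  2   | wagon | tacos | yellow | tennis | jazz
  3   | coupe | sushi | purple | golf | classical
  4   | van | pizza | red | chess | blues
  5   | truck | pasta | green | swimming | pop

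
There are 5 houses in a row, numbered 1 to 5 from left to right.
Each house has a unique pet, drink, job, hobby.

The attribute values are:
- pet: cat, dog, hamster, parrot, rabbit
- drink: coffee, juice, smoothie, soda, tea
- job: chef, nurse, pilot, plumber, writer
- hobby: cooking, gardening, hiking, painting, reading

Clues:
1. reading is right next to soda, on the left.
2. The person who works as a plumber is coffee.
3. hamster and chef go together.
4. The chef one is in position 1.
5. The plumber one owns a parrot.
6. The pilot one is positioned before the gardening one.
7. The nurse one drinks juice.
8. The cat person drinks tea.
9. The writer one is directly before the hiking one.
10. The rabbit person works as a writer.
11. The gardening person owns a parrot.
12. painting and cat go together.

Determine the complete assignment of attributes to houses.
Solution:

House | Pet | Drink | Job | Hobby
---------------------------------
  1   | hamster | smoothie | chef | reading
  2   | rabbit | soda | writer | cooking
  3   | dog | juice | nurse | hiking
  4   | cat | tea | pilot | painting
  5   | parrot | coffee | plumber | gardening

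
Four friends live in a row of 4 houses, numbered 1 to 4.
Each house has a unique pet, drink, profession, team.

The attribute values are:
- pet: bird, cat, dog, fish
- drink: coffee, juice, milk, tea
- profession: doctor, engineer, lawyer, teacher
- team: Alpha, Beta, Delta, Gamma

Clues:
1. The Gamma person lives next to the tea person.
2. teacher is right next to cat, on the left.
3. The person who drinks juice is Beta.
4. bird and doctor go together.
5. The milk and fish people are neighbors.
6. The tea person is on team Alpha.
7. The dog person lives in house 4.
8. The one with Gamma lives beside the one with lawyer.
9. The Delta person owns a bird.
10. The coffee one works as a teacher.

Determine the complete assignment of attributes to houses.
Solution:

House | Pet | Drink | Profession | Team
---------------------------------------
  1   | bird | milk | doctor | Delta
  2   | fish | coffee | teacher | Gamma
  3   | cat | tea | lawyer | Alpha
  4   | dog | juice | engineer | Beta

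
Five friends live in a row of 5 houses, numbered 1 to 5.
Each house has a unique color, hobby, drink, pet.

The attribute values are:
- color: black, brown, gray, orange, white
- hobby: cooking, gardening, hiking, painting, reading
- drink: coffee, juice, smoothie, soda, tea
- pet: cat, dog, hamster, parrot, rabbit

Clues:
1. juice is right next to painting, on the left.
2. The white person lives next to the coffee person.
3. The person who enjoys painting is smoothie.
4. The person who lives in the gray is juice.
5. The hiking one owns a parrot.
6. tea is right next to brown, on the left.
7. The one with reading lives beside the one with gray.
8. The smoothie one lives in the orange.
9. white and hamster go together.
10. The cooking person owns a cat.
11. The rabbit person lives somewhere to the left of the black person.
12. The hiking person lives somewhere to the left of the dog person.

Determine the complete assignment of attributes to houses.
Solution:

House | Color | Hobby | Drink | Pet
-----------------------------------
  1   | white | gardening | tea | hamster
  2   | brown | reading | coffee | rabbit
  3   | gray | hiking | juice | parrot
  4   | orange | painting | smoothie | dog
  5   | black | cooking | soda | cat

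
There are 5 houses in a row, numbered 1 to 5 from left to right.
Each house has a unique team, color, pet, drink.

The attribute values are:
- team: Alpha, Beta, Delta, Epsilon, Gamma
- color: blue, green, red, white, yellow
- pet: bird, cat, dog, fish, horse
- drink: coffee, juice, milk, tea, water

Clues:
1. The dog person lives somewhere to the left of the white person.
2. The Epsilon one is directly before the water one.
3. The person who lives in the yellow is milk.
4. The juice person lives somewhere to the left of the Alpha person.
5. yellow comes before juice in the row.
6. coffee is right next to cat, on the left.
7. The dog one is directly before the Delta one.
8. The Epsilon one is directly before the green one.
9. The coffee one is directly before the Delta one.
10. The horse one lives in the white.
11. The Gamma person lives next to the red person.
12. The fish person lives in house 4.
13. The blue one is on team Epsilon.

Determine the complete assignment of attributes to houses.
Solution:

House | Team | Color | Pet | Drink
----------------------------------
  1   | Epsilon | blue | dog | coffee
  2   | Delta | green | cat | water
  3   | Gamma | yellow | bird | milk
  4   | Beta | red | fish | juice
  5   | Alpha | white | horse | tea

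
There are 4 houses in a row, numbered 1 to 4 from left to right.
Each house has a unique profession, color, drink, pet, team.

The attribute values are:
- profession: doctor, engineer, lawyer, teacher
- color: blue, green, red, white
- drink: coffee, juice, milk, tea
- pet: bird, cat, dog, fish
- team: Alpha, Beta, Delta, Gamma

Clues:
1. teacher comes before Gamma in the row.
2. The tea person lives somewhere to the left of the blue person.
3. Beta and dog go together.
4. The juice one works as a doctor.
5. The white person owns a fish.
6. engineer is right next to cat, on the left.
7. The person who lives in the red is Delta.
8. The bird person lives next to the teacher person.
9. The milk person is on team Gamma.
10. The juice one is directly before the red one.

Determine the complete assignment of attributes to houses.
Solution:

House | Profession | Color | Drink | Pet | Team
-----------------------------------------------
  1   | doctor | green | juice | dog | Beta
  2   | engineer | red | tea | bird | Delta
  3   | teacher | blue | coffee | cat | Alpha
  4   | lawyer | white | milk | fish | Gamma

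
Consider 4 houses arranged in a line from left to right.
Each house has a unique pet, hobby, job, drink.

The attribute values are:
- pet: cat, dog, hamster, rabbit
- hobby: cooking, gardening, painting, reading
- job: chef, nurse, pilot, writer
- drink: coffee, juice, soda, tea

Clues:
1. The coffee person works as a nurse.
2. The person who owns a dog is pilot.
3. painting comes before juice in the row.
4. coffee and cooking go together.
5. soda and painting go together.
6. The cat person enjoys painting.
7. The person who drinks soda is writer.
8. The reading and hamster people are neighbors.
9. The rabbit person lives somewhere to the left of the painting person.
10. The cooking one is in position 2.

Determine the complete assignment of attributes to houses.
Solution:

House | Pet | Hobby | Job | Drink
---------------------------------
  1   | rabbit | reading | chef | tea
  2   | hamster | cooking | nurse | coffee
  3   | cat | painting | writer | soda
  4   | dog | gardening | pilot | juice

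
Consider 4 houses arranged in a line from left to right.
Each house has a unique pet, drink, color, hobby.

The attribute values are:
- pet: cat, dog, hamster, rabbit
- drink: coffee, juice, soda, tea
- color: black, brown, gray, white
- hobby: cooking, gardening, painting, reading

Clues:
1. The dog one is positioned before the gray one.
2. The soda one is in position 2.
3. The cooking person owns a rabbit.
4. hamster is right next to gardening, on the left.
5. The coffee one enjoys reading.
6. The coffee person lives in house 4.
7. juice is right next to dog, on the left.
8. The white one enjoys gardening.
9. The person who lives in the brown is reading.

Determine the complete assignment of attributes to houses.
Solution:

House | Pet | Drink | Color | Hobby
-----------------------------------
  1   | hamster | juice | black | painting
  2   | dog | soda | white | gardening
  3   | rabbit | tea | gray | cooking
  4   | cat | coffee | brown | reading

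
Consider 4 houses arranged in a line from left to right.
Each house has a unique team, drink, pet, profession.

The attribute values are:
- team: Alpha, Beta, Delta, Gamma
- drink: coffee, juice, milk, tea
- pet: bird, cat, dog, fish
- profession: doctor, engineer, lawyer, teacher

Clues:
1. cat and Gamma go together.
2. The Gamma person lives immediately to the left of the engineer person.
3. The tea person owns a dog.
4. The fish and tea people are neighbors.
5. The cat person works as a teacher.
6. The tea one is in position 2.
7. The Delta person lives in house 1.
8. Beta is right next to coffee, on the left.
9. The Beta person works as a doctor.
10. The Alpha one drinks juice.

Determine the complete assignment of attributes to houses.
Solution:

House | Team | Drink | Pet | Profession
---------------------------------------
  1   | Delta | milk | fish | lawyer
  2   | Beta | tea | dog | doctor
  3   | Gamma | coffee | cat | teacher
  4   | Alpha | juice | bird | engineer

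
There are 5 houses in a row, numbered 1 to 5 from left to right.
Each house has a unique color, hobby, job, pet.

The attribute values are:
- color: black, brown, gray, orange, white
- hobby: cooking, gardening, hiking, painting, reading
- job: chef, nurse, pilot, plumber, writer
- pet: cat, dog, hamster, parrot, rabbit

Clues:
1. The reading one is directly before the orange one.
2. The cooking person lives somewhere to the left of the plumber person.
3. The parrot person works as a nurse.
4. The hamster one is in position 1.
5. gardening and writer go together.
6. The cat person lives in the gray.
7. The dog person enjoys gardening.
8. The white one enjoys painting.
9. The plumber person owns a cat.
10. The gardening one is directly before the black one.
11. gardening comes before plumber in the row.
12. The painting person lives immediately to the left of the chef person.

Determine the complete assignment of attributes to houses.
Solution:

House | Color | Hobby | Job | Pet
---------------------------------
  1   | white | painting | pilot | hamster
  2   | brown | reading | chef | rabbit
  3   | orange | gardening | writer | dog
  4   | black | cooking | nurse | parrot
  5   | gray | hiking | plumber | cat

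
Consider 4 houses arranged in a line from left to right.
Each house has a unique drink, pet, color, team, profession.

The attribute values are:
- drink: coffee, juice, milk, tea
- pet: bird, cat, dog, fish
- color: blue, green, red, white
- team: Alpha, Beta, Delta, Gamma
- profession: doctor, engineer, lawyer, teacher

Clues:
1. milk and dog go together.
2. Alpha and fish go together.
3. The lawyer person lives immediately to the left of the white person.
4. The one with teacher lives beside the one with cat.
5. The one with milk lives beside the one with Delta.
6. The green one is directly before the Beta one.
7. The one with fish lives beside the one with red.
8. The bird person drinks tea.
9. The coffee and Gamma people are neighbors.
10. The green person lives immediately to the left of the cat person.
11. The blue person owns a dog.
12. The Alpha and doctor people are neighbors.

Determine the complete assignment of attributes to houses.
Solution:

House | Drink | Pet | Color | Team | Profession
-----------------------------------------------
  1   | juice | fish | green | Alpha | teacher
  2   | coffee | cat | red | Beta | doctor
  3   | milk | dog | blue | Gamma | lawyer
  4   | tea | bird | white | Delta | engineer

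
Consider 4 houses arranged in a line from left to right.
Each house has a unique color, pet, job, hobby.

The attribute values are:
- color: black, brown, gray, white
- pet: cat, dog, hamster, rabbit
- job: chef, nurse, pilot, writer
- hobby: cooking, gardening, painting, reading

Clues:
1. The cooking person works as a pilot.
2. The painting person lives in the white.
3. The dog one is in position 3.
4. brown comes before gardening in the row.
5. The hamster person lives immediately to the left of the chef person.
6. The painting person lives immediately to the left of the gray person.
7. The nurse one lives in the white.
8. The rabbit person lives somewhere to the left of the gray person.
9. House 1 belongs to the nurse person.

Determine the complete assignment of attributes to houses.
Solution:

House | Color | Pet | Job | Hobby
---------------------------------
  1   | white | rabbit | nurse | painting
  2   | gray | hamster | pilot | cooking
  3   | brown | dog | chef | reading
  4   | black | cat | writer | gardening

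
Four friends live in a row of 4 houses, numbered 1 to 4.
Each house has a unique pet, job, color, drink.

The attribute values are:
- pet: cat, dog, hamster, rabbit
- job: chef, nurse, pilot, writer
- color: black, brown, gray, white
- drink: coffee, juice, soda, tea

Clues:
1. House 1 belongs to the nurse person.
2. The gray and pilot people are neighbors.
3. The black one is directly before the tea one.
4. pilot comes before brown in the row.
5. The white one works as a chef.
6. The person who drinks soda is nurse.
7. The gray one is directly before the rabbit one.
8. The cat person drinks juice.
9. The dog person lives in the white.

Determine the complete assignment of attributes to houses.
Solution:

House | Pet | Job | Color | Drink
---------------------------------
  1   | hamster | nurse | gray | soda
  2   | rabbit | pilot | black | coffee
  3   | dog | chef | white | tea
  4   | cat | writer | brown | juice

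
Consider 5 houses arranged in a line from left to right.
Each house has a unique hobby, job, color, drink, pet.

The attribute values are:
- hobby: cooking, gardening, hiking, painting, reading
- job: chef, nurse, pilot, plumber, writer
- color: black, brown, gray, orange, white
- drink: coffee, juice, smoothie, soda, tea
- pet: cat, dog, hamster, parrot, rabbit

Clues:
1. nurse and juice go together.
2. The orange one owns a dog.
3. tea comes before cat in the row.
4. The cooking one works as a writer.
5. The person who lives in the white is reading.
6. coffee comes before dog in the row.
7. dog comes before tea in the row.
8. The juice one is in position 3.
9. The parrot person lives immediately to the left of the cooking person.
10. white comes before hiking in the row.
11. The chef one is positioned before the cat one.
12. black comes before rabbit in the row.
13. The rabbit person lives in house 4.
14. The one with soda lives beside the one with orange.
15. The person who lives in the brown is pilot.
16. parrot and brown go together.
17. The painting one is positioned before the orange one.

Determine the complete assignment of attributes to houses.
Solution:

House | Hobby | Job | Color | Drink | Pet
-----------------------------------------
  1   | painting | pilot | brown | coffee | parrot
  2   | cooking | writer | black | soda | hamster
  3   | gardening | nurse | orange | juice | dog
  4   | reading | chef | white | tea | rabbit
  5   | hiking | plumber | gray | smoothie | cat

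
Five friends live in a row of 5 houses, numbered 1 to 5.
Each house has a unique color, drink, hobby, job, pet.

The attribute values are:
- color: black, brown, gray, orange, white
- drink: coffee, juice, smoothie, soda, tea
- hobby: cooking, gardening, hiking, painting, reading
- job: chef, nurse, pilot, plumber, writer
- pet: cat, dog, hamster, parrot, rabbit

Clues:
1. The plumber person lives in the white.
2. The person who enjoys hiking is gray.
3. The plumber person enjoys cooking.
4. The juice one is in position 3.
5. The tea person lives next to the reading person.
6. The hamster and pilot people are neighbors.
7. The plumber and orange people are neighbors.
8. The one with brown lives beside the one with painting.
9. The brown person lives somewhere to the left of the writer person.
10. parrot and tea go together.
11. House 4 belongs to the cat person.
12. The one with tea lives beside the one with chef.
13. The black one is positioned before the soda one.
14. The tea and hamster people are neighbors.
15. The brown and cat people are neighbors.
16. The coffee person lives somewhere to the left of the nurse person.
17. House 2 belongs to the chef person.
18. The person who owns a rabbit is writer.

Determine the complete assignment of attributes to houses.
Solution:

House | Color | Drink | Hobby | Job | Pet
-----------------------------------------
  1   | white | tea | cooking | plumber | parrot
  2   | orange | coffee | reading | chef | hamster
  3   | brown | juice | gardening | pilot | dog
  4   | black | smoothie | painting | nurse | cat
  5   | gray | soda | hiking | writer | rabbit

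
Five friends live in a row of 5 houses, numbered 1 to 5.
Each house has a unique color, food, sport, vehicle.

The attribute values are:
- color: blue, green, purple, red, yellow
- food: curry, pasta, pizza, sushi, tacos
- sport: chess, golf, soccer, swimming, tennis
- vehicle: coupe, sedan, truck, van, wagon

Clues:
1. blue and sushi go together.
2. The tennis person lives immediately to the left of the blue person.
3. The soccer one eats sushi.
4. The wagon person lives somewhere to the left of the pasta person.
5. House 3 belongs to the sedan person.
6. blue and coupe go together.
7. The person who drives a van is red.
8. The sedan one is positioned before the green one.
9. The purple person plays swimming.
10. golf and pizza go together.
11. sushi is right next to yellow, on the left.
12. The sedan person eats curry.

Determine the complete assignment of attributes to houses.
Solution:

House | Color | Food | Sport | Vehicle
--------------------------------------
  1   | red | tacos | tennis | van
  2   | blue | sushi | soccer | coupe
  3   | yellow | curry | chess | sedan
  4   | green | pizza | golf | wagon
  5   | purple | pasta | swimming | truck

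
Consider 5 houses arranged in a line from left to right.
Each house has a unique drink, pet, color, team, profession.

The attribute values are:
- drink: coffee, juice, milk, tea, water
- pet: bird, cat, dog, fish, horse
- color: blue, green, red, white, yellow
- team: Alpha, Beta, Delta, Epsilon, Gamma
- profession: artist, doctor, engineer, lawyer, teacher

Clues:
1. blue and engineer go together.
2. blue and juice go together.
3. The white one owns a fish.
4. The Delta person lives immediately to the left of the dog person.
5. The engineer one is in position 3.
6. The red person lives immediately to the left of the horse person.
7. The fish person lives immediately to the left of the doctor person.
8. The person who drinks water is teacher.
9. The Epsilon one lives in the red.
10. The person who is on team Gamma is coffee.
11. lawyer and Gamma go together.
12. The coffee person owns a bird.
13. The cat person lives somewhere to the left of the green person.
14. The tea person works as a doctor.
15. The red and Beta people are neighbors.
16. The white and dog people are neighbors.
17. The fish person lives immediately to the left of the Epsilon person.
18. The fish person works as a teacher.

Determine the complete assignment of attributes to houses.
Solution:

House | Drink | Pet | Color | Team | Profession
-----------------------------------------------
  1   | water | fish | white | Delta | teacher
  2   | tea | dog | red | Epsilon | doctor
  3   | juice | horse | blue | Beta | engineer
  4   | milk | cat | yellow | Alpha | artist
  5   | coffee | bird | green | Gamma | lawyer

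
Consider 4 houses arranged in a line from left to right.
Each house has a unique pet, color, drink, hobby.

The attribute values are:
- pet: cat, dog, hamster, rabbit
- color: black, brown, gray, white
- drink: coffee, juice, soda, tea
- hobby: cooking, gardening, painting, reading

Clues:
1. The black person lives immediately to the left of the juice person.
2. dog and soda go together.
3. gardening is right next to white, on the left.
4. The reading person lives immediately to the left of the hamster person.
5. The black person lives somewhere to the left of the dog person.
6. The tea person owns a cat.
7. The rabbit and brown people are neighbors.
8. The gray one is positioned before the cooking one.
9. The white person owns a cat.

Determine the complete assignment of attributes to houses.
Solution:

House | Pet | Color | Drink | Hobby
-----------------------------------
  1   | rabbit | black | coffee | reading
  2   | hamster | brown | juice | painting
  3   | dog | gray | soda | gardening
  4   | cat | white | tea | cooking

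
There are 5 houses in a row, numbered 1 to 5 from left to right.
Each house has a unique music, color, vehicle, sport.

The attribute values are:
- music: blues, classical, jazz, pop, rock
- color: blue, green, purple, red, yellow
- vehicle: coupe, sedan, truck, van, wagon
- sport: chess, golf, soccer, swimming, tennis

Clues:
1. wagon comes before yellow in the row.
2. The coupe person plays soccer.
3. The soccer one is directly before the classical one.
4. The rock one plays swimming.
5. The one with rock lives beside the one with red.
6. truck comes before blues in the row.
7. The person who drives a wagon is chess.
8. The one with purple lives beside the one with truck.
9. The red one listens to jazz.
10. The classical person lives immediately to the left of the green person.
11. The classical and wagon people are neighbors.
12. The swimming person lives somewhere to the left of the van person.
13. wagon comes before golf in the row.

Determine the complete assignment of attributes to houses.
Solution:

House | Music | Color | Vehicle | Sport
---------------------------------------
  1   | pop | purple | coupe | soccer
  2   | classical | blue | truck | tennis
  3   | blues | green | wagon | chess
  4   | rock | yellow | sedan | swimming
  5   | jazz | red | van | golf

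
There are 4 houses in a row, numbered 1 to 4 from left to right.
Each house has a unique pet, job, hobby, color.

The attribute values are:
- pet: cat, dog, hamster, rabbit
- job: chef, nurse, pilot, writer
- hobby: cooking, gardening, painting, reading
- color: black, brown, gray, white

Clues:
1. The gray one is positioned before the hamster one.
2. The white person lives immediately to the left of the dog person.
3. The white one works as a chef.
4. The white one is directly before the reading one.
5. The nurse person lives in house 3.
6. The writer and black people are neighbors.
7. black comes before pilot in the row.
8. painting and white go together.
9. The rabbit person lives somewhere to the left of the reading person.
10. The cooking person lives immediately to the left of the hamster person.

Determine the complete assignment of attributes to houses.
Solution:

House | Pet | Job | Hobby | Color
---------------------------------
  1   | rabbit | chef | painting | white
  2   | dog | writer | reading | gray
  3   | cat | nurse | cooking | black
  4   | hamster | pilot | gardening | brown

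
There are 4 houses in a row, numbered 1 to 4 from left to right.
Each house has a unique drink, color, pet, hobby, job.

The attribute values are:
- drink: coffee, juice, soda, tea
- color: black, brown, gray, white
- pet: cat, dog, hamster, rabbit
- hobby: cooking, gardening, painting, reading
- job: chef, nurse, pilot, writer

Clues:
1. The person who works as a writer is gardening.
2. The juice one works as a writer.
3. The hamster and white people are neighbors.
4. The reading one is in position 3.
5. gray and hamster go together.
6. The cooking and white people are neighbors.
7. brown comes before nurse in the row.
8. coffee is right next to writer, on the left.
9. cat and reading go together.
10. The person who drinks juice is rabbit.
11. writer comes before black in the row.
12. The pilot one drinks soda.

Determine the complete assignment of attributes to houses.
Solution:

House | Drink | Color | Pet | Hobby | Job
-----------------------------------------
  1   | coffee | gray | hamster | cooking | chef
  2   | juice | white | rabbit | gardening | writer
  3   | soda | brown | cat | reading | pilot
  4   | tea | black | dog | painting | nurse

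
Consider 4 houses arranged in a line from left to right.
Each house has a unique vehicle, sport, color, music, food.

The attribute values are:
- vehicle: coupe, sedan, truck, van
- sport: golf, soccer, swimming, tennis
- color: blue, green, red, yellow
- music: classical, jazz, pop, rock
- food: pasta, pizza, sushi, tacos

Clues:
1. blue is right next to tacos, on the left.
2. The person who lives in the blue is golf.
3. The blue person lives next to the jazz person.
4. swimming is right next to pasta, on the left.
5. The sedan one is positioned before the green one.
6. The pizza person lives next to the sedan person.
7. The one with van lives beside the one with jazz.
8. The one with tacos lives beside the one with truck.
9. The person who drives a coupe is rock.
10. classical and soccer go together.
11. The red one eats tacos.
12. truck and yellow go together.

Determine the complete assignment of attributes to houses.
Solution:

House | Vehicle | Sport | Color | Music | Food
----------------------------------------------
  1   | van | golf | blue | pop | pizza
  2   | sedan | swimming | red | jazz | tacos
  3   | truck | soccer | yellow | classical | pasta
  4   | coupe | tennis | green | rock | sushi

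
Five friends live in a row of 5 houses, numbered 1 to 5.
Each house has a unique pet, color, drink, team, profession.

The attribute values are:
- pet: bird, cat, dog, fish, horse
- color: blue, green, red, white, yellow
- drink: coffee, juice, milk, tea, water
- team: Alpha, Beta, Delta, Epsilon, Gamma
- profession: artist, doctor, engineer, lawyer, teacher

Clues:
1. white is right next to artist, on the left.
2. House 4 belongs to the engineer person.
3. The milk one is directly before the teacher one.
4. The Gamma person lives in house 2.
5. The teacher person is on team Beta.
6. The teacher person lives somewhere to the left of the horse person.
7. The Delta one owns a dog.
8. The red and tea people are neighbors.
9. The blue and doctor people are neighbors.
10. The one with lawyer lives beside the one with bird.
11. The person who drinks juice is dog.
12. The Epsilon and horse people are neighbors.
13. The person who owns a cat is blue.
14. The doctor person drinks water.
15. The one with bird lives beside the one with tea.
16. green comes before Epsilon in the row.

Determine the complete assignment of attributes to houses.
Solution:

House | Pet | Color | Drink | Team | Profession
-----------------------------------------------
  1   | dog | white | juice | Delta | lawyer
  2   | bird | red | milk | Gamma | artist
  3   | fish | green | tea | Beta | teacher
  4   | cat | blue | coffee | Epsilon | engineer
  5   | horse | yellow | water | Alpha | doctor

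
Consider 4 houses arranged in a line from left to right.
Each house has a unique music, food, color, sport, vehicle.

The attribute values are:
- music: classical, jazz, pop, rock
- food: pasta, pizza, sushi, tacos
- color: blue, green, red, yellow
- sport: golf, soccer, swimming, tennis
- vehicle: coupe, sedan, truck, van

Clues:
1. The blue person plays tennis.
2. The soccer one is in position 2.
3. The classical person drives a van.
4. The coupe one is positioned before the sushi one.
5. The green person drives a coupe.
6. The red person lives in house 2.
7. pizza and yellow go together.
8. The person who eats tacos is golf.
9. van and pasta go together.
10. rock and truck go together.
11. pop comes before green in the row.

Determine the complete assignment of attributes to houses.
Solution:

House | Music | Food | Color | Sport | Vehicle
----------------------------------------------
  1   | pop | pizza | yellow | swimming | sedan
  2   | classical | pasta | red | soccer | van
  3   | jazz | tacos | green | golf | coupe
  4   | rock | sushi | blue | tennis | truck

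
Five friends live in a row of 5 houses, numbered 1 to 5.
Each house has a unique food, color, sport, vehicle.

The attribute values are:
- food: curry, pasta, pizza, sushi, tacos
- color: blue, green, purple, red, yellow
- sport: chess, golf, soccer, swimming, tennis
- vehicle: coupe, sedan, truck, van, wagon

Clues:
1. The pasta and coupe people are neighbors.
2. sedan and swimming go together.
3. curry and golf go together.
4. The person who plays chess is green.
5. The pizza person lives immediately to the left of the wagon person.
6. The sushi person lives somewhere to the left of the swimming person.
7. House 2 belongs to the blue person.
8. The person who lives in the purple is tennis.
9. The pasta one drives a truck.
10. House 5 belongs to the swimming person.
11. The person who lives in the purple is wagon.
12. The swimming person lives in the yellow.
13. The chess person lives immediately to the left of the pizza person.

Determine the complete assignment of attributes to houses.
Solution:

House | Food | Color | Sport | Vehicle
--------------------------------------
  1   | pasta | green | chess | truck
  2   | pizza | blue | soccer | coupe
  3   | sushi | purple | tennis | wagon
  4   | curry | red | golf | van
  5   | tacos | yellow | swimming | sedan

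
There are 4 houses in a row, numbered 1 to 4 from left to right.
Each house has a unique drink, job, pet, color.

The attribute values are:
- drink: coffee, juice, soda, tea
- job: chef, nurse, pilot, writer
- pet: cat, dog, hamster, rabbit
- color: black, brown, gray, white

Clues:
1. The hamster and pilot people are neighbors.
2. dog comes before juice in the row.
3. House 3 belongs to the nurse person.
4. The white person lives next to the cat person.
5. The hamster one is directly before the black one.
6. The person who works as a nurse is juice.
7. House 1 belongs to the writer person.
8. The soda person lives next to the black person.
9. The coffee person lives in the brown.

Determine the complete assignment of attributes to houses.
Solution:

House | Drink | Job | Pet | Color
---------------------------------
  1   | soda | writer | hamster | gray
  2   | tea | pilot | dog | black
  3   | juice | nurse | rabbit | white
  4   | coffee | chef | cat | brown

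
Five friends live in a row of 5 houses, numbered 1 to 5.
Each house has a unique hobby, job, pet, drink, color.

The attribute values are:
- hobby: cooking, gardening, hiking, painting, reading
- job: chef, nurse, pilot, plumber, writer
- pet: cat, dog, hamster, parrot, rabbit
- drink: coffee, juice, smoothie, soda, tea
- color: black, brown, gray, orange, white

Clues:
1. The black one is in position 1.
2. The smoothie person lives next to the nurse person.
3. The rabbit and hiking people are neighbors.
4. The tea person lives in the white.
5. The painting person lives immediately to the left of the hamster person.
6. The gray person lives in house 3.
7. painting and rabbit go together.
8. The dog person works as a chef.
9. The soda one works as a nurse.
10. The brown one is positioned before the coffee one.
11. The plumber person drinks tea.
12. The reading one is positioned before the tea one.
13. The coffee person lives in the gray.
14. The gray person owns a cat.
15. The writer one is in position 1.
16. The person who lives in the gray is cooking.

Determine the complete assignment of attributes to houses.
Solution:

House | Hobby | Job | Pet | Drink | Color
-----------------------------------------
  1   | painting | writer | rabbit | smoothie | black
  2   | hiking | nurse | hamster | soda | brown
  3   | cooking | pilot | cat | coffee | gray
  4   | reading | chef | dog | juice | orange
  5   | gardening | plumber | parrot | tea | white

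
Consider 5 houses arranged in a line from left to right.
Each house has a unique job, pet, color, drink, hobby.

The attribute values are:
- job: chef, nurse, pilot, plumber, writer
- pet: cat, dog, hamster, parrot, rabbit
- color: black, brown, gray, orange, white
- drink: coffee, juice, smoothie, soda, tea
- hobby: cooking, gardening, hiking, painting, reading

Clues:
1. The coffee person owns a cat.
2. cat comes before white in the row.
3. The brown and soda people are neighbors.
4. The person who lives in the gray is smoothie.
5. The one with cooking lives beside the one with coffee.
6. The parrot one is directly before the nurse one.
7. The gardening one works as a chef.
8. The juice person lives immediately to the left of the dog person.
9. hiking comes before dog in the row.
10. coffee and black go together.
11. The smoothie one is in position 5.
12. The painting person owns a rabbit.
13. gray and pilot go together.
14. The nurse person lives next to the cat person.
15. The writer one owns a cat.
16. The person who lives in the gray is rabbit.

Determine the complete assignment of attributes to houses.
Solution:

House | Job | Pet | Color | Drink | Hobby
-----------------------------------------
  1   | plumber | parrot | brown | juice | hiking
  2   | nurse | dog | orange | soda | cooking
  3   | writer | cat | black | coffee | reading
  4   | chef | hamster | white | tea | gardening
  5   | pilot | rabbit | gray | smoothie | painting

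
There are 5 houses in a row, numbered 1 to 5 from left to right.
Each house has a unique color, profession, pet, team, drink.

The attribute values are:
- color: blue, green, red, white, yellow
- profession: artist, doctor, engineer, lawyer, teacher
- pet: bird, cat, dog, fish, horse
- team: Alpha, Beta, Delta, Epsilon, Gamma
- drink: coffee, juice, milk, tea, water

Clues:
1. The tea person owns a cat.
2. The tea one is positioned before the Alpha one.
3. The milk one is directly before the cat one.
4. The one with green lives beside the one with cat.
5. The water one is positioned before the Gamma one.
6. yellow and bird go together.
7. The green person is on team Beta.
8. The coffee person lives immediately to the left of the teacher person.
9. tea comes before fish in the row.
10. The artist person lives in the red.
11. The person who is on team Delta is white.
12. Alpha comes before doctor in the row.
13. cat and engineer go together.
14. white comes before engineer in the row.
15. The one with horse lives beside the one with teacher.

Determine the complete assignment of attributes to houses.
Solution:

House | Color | Profession | Pet | Team | Drink
-----------------------------------------------
  1   | white | lawyer | horse | Delta | coffee
  2   | green | teacher | dog | Beta | milk
  3   | blue | engineer | cat | Epsilon | tea
  4   | red | artist | fish | Alpha | water
  5   | yellow | doctor | bird | Gamma | juice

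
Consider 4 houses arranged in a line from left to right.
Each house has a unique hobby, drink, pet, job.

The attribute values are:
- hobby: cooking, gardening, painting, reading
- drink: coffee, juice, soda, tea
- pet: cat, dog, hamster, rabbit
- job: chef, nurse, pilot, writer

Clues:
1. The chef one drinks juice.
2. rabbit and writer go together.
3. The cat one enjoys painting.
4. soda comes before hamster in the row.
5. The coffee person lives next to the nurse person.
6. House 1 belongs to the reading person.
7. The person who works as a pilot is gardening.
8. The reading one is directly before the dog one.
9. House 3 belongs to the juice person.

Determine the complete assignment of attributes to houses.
Solution:

House | Hobby | Drink | Pet | Job
---------------------------------
  1   | reading | coffee | rabbit | writer
  2   | cooking | soda | dog | nurse
  3   | painting | juice | cat | chef
  4   | gardening | tea | hamster | pilot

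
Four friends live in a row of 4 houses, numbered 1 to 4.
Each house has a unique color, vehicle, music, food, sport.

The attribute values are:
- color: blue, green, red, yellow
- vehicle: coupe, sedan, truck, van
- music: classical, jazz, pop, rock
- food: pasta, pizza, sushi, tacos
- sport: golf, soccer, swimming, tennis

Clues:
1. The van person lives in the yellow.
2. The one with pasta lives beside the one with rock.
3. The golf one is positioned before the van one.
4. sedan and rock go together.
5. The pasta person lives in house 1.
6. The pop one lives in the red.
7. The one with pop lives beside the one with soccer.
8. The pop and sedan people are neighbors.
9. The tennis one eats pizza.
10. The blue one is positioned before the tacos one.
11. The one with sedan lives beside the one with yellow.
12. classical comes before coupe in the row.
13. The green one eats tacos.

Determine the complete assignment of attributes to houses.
Solution:

House | Color | Vehicle | Music | Food | Sport
----------------------------------------------
  1   | red | truck | pop | pasta | golf
  2   | blue | sedan | rock | sushi | soccer
  3   | yellow | van | classical | pizza | tennis
  4   | green | coupe | jazz | tacos | swimming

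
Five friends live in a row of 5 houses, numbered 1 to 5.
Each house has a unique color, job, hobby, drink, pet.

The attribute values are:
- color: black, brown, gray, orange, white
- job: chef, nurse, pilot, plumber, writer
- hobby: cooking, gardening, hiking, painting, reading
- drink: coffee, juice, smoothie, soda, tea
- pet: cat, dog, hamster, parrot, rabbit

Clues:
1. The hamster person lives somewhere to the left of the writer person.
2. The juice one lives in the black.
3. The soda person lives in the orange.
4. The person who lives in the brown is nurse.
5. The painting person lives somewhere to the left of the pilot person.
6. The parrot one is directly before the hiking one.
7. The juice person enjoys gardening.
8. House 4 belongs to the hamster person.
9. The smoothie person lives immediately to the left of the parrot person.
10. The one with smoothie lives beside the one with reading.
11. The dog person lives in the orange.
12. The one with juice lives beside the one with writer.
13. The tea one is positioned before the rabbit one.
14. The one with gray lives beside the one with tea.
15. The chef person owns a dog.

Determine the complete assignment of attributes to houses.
Solution:

House | Color | Job | Hobby | Drink | Pet
-----------------------------------------
  1   | gray | plumber | painting | smoothie | cat
  2   | brown | nurse | reading | tea | parrot
  3   | orange | chef | hiking | soda | dog
  4   | black | pilot | gardening | juice | hamster
  5   | white | writer | cooking | coffee | rabbit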